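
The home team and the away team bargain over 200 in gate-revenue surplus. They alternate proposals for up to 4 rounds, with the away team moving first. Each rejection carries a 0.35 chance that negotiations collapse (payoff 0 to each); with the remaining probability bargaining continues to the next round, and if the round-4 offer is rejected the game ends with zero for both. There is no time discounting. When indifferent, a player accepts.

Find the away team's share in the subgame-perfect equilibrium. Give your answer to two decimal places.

Round 4 (the home team proposes): the away team will accept anything ≥ 0, so the home team offers 0 and keeps 200.
Round 3 (the away team proposes): rejecting gives the home team an expected 0.65 × 200 = 130, so the away team offers 130, keeping 70.
Round 2 (the home team proposes): rejecting gives the away team an expected 0.65 × 70 = 45.5. The home team offers 45.5 and keeps 200 − 45.5 = 154.5.
Round 1 (the away team proposes): rejecting gives the home team an expected 0.65 × 154.5 = 100.425. The away team offers 100.425 and keeps 200 − 100.425 = 99.575.

99.58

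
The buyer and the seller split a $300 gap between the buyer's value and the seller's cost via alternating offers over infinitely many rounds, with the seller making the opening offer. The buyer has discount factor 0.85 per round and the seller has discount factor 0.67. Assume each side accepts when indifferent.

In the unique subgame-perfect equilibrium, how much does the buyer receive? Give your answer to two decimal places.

When the seller proposes, the buyer accepts any offer worth at least 0.85 times what the buyer would get by proposing next round; and vice versa.
This gives x = 300 − 0.85y and y = 300 − 0.67x, where x and y are each side's share when it proposes.
Hence (1 − 0.85·0.67)x = 300(1 − 0.85), i.e. 0.4305·x = 45.
x ≈ 104.5296; the buyer's share is 300 − x ≈ 195.4704.

195.47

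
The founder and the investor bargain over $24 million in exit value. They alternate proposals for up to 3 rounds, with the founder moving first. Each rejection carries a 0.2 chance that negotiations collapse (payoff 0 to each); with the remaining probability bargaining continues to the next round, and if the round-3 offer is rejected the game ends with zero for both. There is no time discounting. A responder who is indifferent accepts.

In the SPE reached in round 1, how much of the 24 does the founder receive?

20.16

By backward induction:
Round 3 (the founder proposes): the investor will accept anything ≥ 0, so the founder offers 0 and keeps 24.
Round 2 (the investor proposes): rejecting gives the founder an expected 0.8 × 24 = 19.2; the investor offers that and keeps 4.8.
Round 1 (the founder proposes): rejecting gives the investor an expected 0.8 × 4.8 = 3.84, so the founder offers 3.84, keeping 20.16.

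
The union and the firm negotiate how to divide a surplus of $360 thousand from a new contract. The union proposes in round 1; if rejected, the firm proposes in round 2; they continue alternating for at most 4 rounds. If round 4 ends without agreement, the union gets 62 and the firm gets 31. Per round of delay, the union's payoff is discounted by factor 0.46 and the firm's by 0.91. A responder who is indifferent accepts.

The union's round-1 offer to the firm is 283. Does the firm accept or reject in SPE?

Reject

Round 4 (the firm proposes): the union gets 62 if talks fail, so the firm offers 62 and keeps 298.
Round 3 (the union proposes): the firm can get 298 next round, worth 0.91 × 298 = 271.18 now. The union offers 271.18 and keeps 360 − 271.18 = 88.82.
Round 2 (the firm proposes): the union can get 88.82 next round, worth 0.46 × 88.82 = 40.8572 now; the firm offers that and keeps 319.1428.
So by rejecting in round 1, the firm gets 319.1428 next round, worth 0.91 × 319.1428 = 290.419948 now.
Offer 283 < 290.419948, so the firm rejects.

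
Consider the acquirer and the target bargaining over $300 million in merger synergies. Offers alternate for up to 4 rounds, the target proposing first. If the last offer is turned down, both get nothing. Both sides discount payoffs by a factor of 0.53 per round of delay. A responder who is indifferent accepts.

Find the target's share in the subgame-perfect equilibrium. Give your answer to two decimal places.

180.61

Round 4 (the acquirer proposes): rejection yields 0 for the target; the acquirer offers 0 and keeps 300.
Round 3 (the target proposes): the acquirer can get 300 next round, worth 0.53 × 300 = 159 now, so the target offers 159, keeping 141.
Round 2 (the acquirer proposes): the target can get 141 next round, worth 0.53 × 141 = 74.73 now, so the acquirer offers 74.73, keeping 225.27.
Round 1 (the target proposes): the acquirer can get 225.27 next round, worth 0.53 × 225.27 = 119.3931 now, so the target offers 119.3931, keeping 180.6069.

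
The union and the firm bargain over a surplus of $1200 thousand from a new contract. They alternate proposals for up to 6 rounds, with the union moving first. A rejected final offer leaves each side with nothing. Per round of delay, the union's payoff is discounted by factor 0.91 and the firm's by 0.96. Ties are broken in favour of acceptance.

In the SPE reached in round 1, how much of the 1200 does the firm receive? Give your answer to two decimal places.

Work backward from the last round.
Round 6 (the firm proposes): rejection yields 0 for the union; the firm offers 0 and keeps 1200.
Round 5 (the union proposes): the firm can get 1200 next round, worth 0.96 × 1200 = 1152 now. The union offers 1152 and keeps 1200 − 1152 = 48.
Round 4 (the firm proposes): the union can get 48 next round, worth 0.91 × 48 = 43.68 now; the firm offers that and keeps 1156.32.
Round 3 (the union proposes): the firm can get 1156.32 next round, worth 0.96 × 1156.32 = 1110.0672 now. The union offers 1110.0672 and keeps 1200 − 1110.0672 = 89.9328.
Round 2 (the firm proposes): the union can get 89.9328 next round, worth 0.91 × 89.9328 = 81.838848 now, so the firm offers 81.838848, keeping 1118.161152.
Round 1 (the union proposes): the firm can get 1118.161152 next round, worth 0.96 × 1118.161152 = 1073.43470592 now; the union offers that and keeps 126.56529408.

1073.43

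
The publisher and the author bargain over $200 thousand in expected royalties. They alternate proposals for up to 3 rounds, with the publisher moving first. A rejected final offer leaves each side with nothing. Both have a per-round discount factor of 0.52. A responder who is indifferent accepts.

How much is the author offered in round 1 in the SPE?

49.92

Round 3 (the publisher proposes): the author will accept anything ≥ 0, so the publisher offers 0 and keeps 200.
Round 2 (the author proposes): the publisher can get 200 next round, worth 0.52 × 200 = 104 now, so the author offers 104, keeping 96.
Round 1 (the publisher proposes): the author can get 96 next round, worth 0.52 × 96 = 49.92 now, so the publisher offers 49.92, keeping 150.08.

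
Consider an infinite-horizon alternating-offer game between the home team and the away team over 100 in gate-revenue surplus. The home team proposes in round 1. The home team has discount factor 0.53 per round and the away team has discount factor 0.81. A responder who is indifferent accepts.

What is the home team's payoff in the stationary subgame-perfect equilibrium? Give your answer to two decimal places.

When the home team proposes, the away team accepts any offer worth at least 0.81 times what the away team would get by proposing next round; and vice versa.
This gives x = 100 − 0.81y and y = 100 − 0.53x, where x and y are each side's share when it proposes.
Hence (1 − 0.81·0.53)x = 100(1 − 0.81), i.e. 0.5707·x = 19.
x ≈ 33.2924; the away team's share is 100 − x ≈ 66.7076.

33.29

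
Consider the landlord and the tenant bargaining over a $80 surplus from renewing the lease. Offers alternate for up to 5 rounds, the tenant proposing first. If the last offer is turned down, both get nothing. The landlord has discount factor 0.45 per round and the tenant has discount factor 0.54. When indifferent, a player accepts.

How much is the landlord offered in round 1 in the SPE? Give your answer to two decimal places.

20.58

Work backward from the last round.
Round 5 (the tenant proposes): rejection yields 0 for the landlord; the tenant offers 0 and keeps 80.
Round 4 (the landlord proposes): the tenant can get 80 next round, worth 0.54 × 80 = 43.2 now, so the landlord offers 43.2, keeping 36.8.
Round 3 (the tenant proposes): the landlord can get 36.8 next round, worth 0.45 × 36.8 = 16.56 now. The tenant offers 16.56 and keeps 80 − 16.56 = 63.44.
Round 2 (the landlord proposes): the tenant can get 63.44 next round, worth 0.54 × 63.44 = 34.2576 now; the landlord offers that and keeps 45.7424.
Round 1 (the tenant proposes): the landlord can get 45.7424 next round, worth 0.45 × 45.7424 = 20.58408 now. The tenant offers 20.58408 and keeps 80 − 20.58408 = 59.41592.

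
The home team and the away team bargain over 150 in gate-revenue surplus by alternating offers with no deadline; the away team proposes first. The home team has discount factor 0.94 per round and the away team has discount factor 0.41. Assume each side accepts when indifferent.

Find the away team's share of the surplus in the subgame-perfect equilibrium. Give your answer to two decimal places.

14.64

In a stationary SPE each proposer offers the other exactly their discounted continuation value.
If the away team keeps x when proposing and the home team keeps y when proposing, then x = 150 − 0.94y and y = 150 − 0.41x.
Solving: x = 150(1 − 0.94) / (1 − 0.41·0.94) = 9 / 0.6146 ≈ 14.6437.
The home team gets 150 − 14.6437 ≈ 135.3563.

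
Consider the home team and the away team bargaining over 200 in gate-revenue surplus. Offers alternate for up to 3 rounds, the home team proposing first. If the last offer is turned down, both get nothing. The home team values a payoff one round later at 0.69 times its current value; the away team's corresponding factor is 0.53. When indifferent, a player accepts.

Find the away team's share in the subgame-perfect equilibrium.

Work backward from the last round.
Round 3 (the home team proposes): rejection yields 0 for the away team; the home team offers 0 and keeps 200.
Round 2 (the away team proposes): the home team can get 200 next round, worth 0.69 × 200 = 138 now; the away team offers that and keeps 62.
Round 1 (the home team proposes): the away team can get 62 next round, worth 0.53 × 62 = 32.86 now; the home team offers that and keeps 167.14.

32.86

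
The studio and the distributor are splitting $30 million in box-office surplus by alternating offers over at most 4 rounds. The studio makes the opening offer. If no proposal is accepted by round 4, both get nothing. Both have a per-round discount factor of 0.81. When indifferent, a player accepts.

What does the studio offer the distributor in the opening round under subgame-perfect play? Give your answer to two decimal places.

20.56

Solve by backward induction from round 4.
Round 4 (the distributor proposes): the studio will accept anything ≥ 0, so the distributor offers 0 and keeps 30.
Round 3 (the studio proposes): the distributor can get 30 next round, worth 0.81 × 30 = 24.3 now, so the studio offers 24.3, keeping 5.7.
Round 2 (the distributor proposes): the studio can get 5.7 next round, worth 0.81 × 5.7 = 4.617 now, so the distributor offers 4.617, keeping 25.383.
Round 1 (the studio proposes): the distributor can get 25.383 next round, worth 0.81 × 25.383 = 20.56023 now; the studio offers that and keeps 9.43977.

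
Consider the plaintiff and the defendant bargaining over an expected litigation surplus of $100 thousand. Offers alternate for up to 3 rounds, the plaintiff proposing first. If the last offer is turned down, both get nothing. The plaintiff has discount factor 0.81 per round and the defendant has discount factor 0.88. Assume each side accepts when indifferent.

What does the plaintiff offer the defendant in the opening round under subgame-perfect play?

Round 3 (the plaintiff proposes): rejection yields 0 for the defendant; the plaintiff offers 0 and keeps 100.
Round 2 (the defendant proposes): the plaintiff can get 100 next round, worth 0.81 × 100 = 81 now. The defendant offers 81 and keeps 100 − 81 = 19.
Round 1 (the plaintiff proposes): the defendant can get 19 next round, worth 0.88 × 19 = 16.72 now, so the plaintiff offers 16.72, keeping 83.28.

16.72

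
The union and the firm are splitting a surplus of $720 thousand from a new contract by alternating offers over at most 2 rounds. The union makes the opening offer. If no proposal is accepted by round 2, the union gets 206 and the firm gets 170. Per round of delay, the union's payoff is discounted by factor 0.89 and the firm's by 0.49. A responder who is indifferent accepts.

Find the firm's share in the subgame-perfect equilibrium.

251.86

Round 2 (the firm proposes): the union gets 206 if talks fail, so the firm offers 206 and keeps 514.
Round 1 (the union proposes): the firm can get 514 next round, worth 0.49 × 514 = 251.86 now; the union offers that and keeps 468.14.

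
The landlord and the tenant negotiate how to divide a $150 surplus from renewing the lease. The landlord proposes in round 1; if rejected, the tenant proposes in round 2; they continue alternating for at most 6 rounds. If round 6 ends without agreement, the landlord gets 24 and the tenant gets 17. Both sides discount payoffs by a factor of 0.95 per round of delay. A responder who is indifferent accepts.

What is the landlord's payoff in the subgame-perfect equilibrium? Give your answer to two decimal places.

38.95

Solve by backward induction from round 6.
Round 6 (the tenant proposes): the landlord gets 24 if talks fail, so the tenant offers 24 and keeps 126.
Round 5 (the landlord proposes): the tenant can get 126 next round, worth 0.95 × 126 = 119.7 now, so the landlord offers 119.7, keeping 30.3.
Round 4 (the tenant proposes): the landlord can get 30.3 next round, worth 0.95 × 30.3 = 28.785 now. The tenant offers 28.785 and keeps 150 − 28.785 = 121.215.
Round 3 (the landlord proposes): the tenant can get 121.215 next round, worth 0.95 × 121.215 = 115.15425 now. The landlord offers 115.15425 and keeps 150 − 115.15425 = 34.84575.
Round 2 (the tenant proposes): the landlord can get 34.84575 next round, worth 0.95 × 34.84575 = 33.1034625 now. The tenant offers 33.1034625 and keeps 150 − 33.1034625 = 116.8965375.
Round 1 (the landlord proposes): the tenant can get 116.8965375 next round, worth 0.95 × 116.8965375 = 111.051710625 now, so the landlord offers 111.051710625, keeping 38.948289375.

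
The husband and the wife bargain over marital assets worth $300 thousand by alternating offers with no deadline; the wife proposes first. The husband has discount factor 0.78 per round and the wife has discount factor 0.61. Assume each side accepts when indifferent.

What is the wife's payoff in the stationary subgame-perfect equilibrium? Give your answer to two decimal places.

In a stationary SPE each proposer offers the other exactly their discounted continuation value.
If the wife keeps x when proposing and the husband keeps y when proposing, then x = 300 − 0.78y and y = 300 − 0.61x.
Solving: x = 300(1 − 0.78) / (1 − 0.61·0.78) = 66 / 0.5242 ≈ 125.9061.
The husband gets 300 − 125.9061 ≈ 174.0939.

125.91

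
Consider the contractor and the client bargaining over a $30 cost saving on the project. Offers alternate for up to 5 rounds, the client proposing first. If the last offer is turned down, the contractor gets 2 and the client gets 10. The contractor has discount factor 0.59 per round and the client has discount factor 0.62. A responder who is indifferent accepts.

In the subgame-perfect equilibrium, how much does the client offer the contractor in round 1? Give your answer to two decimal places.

9.45

Round 5 (the client proposes): the contractor gets 2 if talks fail, so the client offers 2 and keeps 28.
Round 4 (the contractor proposes): the client can get 28 next round, worth 0.62 × 28 = 17.36 now, so the contractor offers 17.36, keeping 12.64.
Round 3 (the client proposes): the contractor can get 12.64 next round, worth 0.59 × 12.64 = 7.4576 now. The client offers 7.4576 and keeps 30 − 7.4576 = 22.5424.
Round 2 (the contractor proposes): the client can get 22.5424 next round, worth 0.62 × 22.5424 = 13.976288 now; the contractor offers that and keeps 16.023712.
Round 1 (the client proposes): the contractor can get 16.023712 next round, worth 0.59 × 16.023712 = 9.45399008 now, so the client offers 9.45399008, keeping 20.54600992.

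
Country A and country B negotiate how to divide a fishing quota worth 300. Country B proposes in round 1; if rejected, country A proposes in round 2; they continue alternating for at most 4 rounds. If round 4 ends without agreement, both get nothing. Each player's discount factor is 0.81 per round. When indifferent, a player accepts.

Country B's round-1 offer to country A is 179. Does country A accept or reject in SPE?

Round 4 (country A proposes): rejection yields 0 for country B; country A offers 0 and keeps 300.
Round 3 (country B proposes): country A can get 300 next round, worth 0.81 × 300 = 243 now; country B offers that and keeps 57.
Round 2 (country A proposes): country B can get 57 next round, worth 0.81 × 57 = 46.17 now; country A offers that and keeps 253.83.
So by rejecting in round 1, country A gets 253.83 next round, worth 0.81 × 253.83 = 205.6023 now.
Offer 179 < 205.6023, so country A rejects.

Reject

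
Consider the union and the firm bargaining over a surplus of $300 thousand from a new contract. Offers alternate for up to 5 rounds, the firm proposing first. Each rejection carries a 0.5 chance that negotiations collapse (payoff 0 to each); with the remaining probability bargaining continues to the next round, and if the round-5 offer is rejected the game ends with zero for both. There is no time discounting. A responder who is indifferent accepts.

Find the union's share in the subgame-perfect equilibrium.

93.75

Round 5 (the firm proposes): the union will accept anything ≥ 0, so the firm offers 0 and keeps 300.
Round 4 (the union proposes): rejecting gives the firm an expected 0.5 × 300 = 150; the union offers that and keeps 150.
Round 3 (the firm proposes): rejecting gives the union an expected 0.5 × 150 = 75. The firm offers 75 and keeps 300 − 75 = 225.
Round 2 (the union proposes): rejecting gives the firm an expected 0.5 × 225 = 112.5; the union offers that and keeps 187.5.
Round 1 (the firm proposes): rejecting gives the union an expected 0.5 × 187.5 = 93.75, so the firm offers 93.75, keeping 206.25.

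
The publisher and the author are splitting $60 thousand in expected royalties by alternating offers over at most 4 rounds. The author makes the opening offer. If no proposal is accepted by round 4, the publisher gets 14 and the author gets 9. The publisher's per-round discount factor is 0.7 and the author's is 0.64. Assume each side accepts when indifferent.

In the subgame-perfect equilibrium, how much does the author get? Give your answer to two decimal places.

Round 4 (the publisher proposes): the author gets 9 if talks fail, so the publisher offers 9 and keeps 51.
Round 3 (the author proposes): the publisher can get 51 next round, worth 0.7 × 51 = 35.7 now. The author offers 35.7 and keeps 60 − 35.7 = 24.3.
Round 2 (the publisher proposes): the author can get 24.3 next round, worth 0.64 × 24.3 = 15.552 now. The publisher offers 15.552 and keeps 60 − 15.552 = 44.448.
Round 1 (the author proposes): the publisher can get 44.448 next round, worth 0.7 × 44.448 = 31.1136 now. The author offers 31.1136 and keeps 60 − 31.1136 = 28.8864.

28.89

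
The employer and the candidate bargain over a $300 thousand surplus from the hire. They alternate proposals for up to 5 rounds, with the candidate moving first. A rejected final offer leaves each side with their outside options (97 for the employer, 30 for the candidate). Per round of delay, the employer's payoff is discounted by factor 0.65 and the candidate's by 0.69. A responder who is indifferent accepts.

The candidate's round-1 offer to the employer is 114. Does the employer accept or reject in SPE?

Work out the employer's continuation value if the offer is rejected.
Round 5 (the candidate proposes): the employer gets 97 if talks fail, so the candidate offers 97 and keeps 203.
Round 4 (the employer proposes): the candidate can get 203 next round, worth 0.69 × 203 = 140.07 now; the employer offers that and keeps 159.93.
Round 3 (the candidate proposes): the employer can get 159.93 next round, worth 0.65 × 159.93 = 103.9545 now. The candidate offers 103.9545 and keeps 300 − 103.9545 = 196.0455.
Round 2 (the employer proposes): the candidate can get 196.0455 next round, worth 0.69 × 196.0455 = 135.271395 now; the employer offers that and keeps 164.728605.
So by rejecting in round 1, the employer gets 164.728605 next round, worth 0.65 × 164.728605 = 107.07359325 now.
Offer 114 ≥ 107.07359325, so the employer accepts.

Accept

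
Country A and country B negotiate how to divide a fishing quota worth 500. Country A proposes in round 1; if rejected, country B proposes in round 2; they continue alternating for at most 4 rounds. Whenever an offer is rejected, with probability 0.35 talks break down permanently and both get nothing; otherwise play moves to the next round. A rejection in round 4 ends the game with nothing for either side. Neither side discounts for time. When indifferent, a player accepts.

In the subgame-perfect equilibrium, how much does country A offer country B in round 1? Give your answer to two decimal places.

251.06

Round 4 (country B proposes): country A will accept anything ≥ 0, so country B offers 0 and keeps 500.
Round 3 (country A proposes): rejecting gives country B an expected 0.65 × 500 = 325, so country A offers 325, keeping 175.
Round 2 (country B proposes): rejecting gives country A an expected 0.65 × 175 = 113.75. Country B offers 113.75 and keeps 500 − 113.75 = 386.25.
Round 1 (country A proposes): rejecting gives country B an expected 0.65 × 386.25 = 251.0625. Country A offers 251.0625 and keeps 500 − 251.0625 = 248.9375.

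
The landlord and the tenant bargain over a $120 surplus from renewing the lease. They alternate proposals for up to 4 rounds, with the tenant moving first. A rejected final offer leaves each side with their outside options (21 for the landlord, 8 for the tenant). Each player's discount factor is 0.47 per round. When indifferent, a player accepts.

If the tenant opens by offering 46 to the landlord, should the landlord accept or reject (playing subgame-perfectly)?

Accept

Work out the landlord's continuation value if the offer is rejected.
Round 4 (the landlord proposes): the tenant gets 8 if talks fail, so the landlord offers 8 and keeps 112.
Round 3 (the tenant proposes): the landlord can get 112 next round, worth 0.47 × 112 = 52.64 now. The tenant offers 52.64 and keeps 120 − 52.64 = 67.36.
Round 2 (the landlord proposes): the tenant can get 67.36 next round, worth 0.47 × 67.36 = 31.6592 now. The landlord offers 31.6592 and keeps 120 − 31.6592 = 88.3408.
So by rejecting in round 1, the landlord gets 88.3408 next round, worth 0.47 × 88.3408 = 41.520176 now.
Offer 46 ≥ 41.520176, so the landlord accepts.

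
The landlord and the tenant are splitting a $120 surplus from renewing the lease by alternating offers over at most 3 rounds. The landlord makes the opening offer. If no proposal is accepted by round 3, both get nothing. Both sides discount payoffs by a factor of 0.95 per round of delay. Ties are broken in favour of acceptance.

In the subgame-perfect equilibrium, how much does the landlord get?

Round 3 (the landlord proposes): rejection yields 0 for the tenant; the landlord offers 0 and keeps 120.
Round 2 (the tenant proposes): the landlord can get 120 next round, worth 0.95 × 120 = 114 now, so the tenant offers 114, keeping 6.
Round 1 (the landlord proposes): the tenant can get 6 next round, worth 0.95 × 6 = 5.7 now. The landlord offers 5.7 and keeps 120 − 5.7 = 114.3.

114.3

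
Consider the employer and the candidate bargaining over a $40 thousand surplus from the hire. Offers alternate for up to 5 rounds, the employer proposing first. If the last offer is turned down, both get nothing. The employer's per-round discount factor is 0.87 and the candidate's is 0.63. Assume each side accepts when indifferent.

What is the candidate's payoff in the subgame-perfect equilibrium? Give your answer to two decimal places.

Work backward from the last round.
Round 5 (the employer proposes): rejection yields 0 for the candidate; the employer offers 0 and keeps 40.
Round 4 (the candidate proposes): the employer can get 40 next round, worth 0.87 × 40 = 34.8 now. The candidate offers 34.8 and keeps 40 − 34.8 = 5.2.
Round 3 (the employer proposes): the candidate can get 5.2 next round, worth 0.63 × 5.2 = 3.276 now; the employer offers that and keeps 36.724.
Round 2 (the candidate proposes): the employer can get 36.724 next round, worth 0.87 × 36.724 = 31.94988 now. The candidate offers 31.94988 and keeps 40 − 31.94988 = 8.05012.
Round 1 (the employer proposes): the candidate can get 8.05012 next round, worth 0.63 × 8.05012 = 5.0715756 now. The employer offers 5.0715756 and keeps 40 − 5.0715756 = 34.9284244.

5.07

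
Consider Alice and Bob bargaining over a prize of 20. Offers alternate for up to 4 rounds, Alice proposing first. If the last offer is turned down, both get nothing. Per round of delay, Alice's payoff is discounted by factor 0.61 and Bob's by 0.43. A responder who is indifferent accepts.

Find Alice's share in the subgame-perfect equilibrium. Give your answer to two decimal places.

14.39

Round 4 (Bob proposes): rejection yields 0 for Alice; Bob offers 0 and keeps 20.
Round 3 (Alice proposes): Bob can get 20 next round, worth 0.43 × 20 = 8.6 now, so Alice offers 8.6, keeping 11.4.
Round 2 (Bob proposes): Alice can get 11.4 next round, worth 0.61 × 11.4 = 6.954 now. Bob offers 6.954 and keeps 20 − 6.954 = 13.046.
Round 1 (Alice proposes): Bob can get 13.046 next round, worth 0.43 × 13.046 = 5.60978 now; Alice offers that and keeps 14.39022.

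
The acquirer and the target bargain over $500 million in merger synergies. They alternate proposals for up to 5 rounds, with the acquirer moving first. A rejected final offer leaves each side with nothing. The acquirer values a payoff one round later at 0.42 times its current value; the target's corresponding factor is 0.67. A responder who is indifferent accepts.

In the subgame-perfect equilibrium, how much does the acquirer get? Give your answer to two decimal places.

251.02

Round 5 (the acquirer proposes): rejection yields 0 for the target; the acquirer offers 0 and keeps 500.
Round 4 (the target proposes): the acquirer can get 500 next round, worth 0.42 × 500 = 210 now, so the target offers 210, keeping 290.
Round 3 (the acquirer proposes): the target can get 290 next round, worth 0.67 × 290 = 194.3 now. The acquirer offers 194.3 and keeps 500 − 194.3 = 305.7.
Round 2 (the target proposes): the acquirer can get 305.7 next round, worth 0.42 × 305.7 = 128.394 now; the target offers that and keeps 371.606.
Round 1 (the acquirer proposes): the target can get 371.606 next round, worth 0.67 × 371.606 = 248.97602 now; the acquirer offers that and keeps 251.02398.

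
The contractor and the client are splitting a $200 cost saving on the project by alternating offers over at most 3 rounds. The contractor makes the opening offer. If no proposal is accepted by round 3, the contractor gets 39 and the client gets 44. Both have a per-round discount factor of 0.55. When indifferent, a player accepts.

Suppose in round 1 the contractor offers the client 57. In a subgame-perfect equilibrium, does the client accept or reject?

Work out the client's continuation value if the offer is rejected.
Round 3 (the contractor proposes): the client gets 44 if talks fail, so the contractor offers 44 and keeps 156.
Round 2 (the client proposes): the contractor can get 156 next round, worth 0.55 × 156 = 85.8 now. The client offers 85.8 and keeps 200 − 85.8 = 114.2.
So by rejecting in round 1, the client gets 114.2 next round, worth 0.55 × 114.2 = 62.81 now.
Offer 57 < 62.81, so the client rejects.

Reject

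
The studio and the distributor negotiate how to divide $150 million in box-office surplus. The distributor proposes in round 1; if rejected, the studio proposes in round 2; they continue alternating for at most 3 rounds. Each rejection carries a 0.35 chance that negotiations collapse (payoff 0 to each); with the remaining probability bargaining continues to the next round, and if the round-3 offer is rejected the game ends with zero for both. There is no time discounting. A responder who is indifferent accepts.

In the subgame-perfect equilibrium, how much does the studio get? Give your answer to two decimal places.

34.13

By backward induction:
Round 3 (the distributor proposes): rejection yields 0 for the studio; the distributor offers 0 and keeps 150.
Round 2 (the studio proposes): rejecting gives the distributor an expected 0.65 × 150 = 97.5, so the studio offers 97.5, keeping 52.5.
Round 1 (the distributor proposes): rejecting gives the studio an expected 0.65 × 52.5 = 34.125. The distributor offers 34.125 and keeps 150 − 34.125 = 115.875.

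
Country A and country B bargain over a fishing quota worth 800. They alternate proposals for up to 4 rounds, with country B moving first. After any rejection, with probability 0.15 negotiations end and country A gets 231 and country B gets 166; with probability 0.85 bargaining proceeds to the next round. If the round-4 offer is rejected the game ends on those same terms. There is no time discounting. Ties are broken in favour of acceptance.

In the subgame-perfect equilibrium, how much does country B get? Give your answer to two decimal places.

270.13

By backward induction:
Round 4 (country A proposes): country B gets 166 if talks fail, so country A offers 166 and keeps 634.
Round 3 (country B proposes): rejecting gives country A an expected 0.85 × 634 + 0.15 × 231 = 573.55. Country B offers 573.55 and keeps 800 − 573.55 = 226.45.
Round 2 (country A proposes): rejecting gives country B an expected 0.85 × 226.45 + 0.15 × 166 = 217.3825. Country A offers 217.3825 and keeps 800 − 217.3825 = 582.6175.
Round 1 (country B proposes): rejecting gives country A an expected 0.85 × 582.6175 + 0.15 × 231 = 529.874875, so country B offers 529.874875, keeping 270.125125.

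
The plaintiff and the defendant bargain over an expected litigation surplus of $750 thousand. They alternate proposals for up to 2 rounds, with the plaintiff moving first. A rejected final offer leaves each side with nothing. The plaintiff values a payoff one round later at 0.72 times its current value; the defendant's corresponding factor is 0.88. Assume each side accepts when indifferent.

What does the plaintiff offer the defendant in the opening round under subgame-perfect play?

660

Round 2 (the defendant proposes): the plaintiff will accept anything ≥ 0, so the defendant offers 0 and keeps 750.
Round 1 (the plaintiff proposes): the defendant can get 750 next round, worth 0.88 × 750 = 660 now. The plaintiff offers 660 and keeps 750 − 660 = 90.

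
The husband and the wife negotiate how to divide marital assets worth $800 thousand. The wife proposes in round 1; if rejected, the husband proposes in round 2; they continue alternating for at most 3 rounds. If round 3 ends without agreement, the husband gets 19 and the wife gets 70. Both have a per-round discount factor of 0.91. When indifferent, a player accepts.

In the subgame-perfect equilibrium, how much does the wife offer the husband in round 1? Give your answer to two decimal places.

Round 3 (the wife proposes): the husband gets 19 if talks fail, so the wife offers 19 and keeps 781.
Round 2 (the husband proposes): the wife can get 781 next round, worth 0.91 × 781 = 710.71 now; the husband offers that and keeps 89.29.
Round 1 (the wife proposes): the husband can get 89.29 next round, worth 0.91 × 89.29 = 81.2539 now, so the wife offers 81.2539, keeping 718.7461.

81.25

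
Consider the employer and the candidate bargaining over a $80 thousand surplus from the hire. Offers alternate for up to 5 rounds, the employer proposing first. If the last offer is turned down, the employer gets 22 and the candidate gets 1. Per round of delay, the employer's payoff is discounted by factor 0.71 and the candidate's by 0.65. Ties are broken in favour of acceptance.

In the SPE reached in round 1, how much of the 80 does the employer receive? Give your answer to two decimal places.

57.75

Round 5 (the employer proposes): the candidate gets 1 if talks fail, so the employer offers 1 and keeps 79.
Round 4 (the candidate proposes): the employer can get 79 next round, worth 0.71 × 79 = 56.09 now, so the candidate offers 56.09, keeping 23.91.
Round 3 (the employer proposes): the candidate can get 23.91 next round, worth 0.65 × 23.91 = 15.5415 now. The employer offers 15.5415 and keeps 80 − 15.5415 = 64.4585.
Round 2 (the candidate proposes): the employer can get 64.4585 next round, worth 0.71 × 64.4585 = 45.765535 now; the candidate offers that and keeps 34.234465.
Round 1 (the employer proposes): the candidate can get 34.234465 next round, worth 0.65 × 34.234465 = 22.25240225 now; the employer offers that and keeps 57.74759775.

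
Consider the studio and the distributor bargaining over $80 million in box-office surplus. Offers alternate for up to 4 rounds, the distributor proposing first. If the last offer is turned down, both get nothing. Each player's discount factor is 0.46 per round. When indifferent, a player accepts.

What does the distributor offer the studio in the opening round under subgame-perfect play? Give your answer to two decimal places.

Round 4 (the studio proposes): the distributor will accept anything ≥ 0, so the studio offers 0 and keeps 80.
Round 3 (the distributor proposes): the studio can get 80 next round, worth 0.46 × 80 = 36.8 now. The distributor offers 36.8 and keeps 80 − 36.8 = 43.2.
Round 2 (the studio proposes): the distributor can get 43.2 next round, worth 0.46 × 43.2 = 19.872 now. The studio offers 19.872 and keeps 80 − 19.872 = 60.128.
Round 1 (the distributor proposes): the studio can get 60.128 next round, worth 0.46 × 60.128 = 27.65888 now; the distributor offers that and keeps 52.34112.

27.66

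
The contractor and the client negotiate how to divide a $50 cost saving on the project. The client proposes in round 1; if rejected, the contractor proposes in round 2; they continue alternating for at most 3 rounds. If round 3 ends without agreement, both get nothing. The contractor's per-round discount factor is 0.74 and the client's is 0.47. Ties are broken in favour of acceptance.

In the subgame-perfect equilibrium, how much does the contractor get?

Round 3 (the client proposes): rejection yields 0 for the contractor; the client offers 0 and keeps 50.
Round 2 (the contractor proposes): the client can get 50 next round, worth 0.47 × 50 = 23.5 now, so the contractor offers 23.5, keeping 26.5.
Round 1 (the client proposes): the contractor can get 26.5 next round, worth 0.74 × 26.5 = 19.61 now; the client offers that and keeps 30.39.

19.61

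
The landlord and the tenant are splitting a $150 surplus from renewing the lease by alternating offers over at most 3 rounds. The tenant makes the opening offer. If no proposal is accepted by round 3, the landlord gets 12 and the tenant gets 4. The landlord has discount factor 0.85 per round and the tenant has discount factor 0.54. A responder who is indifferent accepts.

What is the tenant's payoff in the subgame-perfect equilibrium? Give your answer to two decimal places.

85.84

Round 3 (the tenant proposes): the landlord gets 12 if talks fail, so the tenant offers 12 and keeps 138.
Round 2 (the landlord proposes): the tenant can get 138 next round, worth 0.54 × 138 = 74.52 now. The landlord offers 74.52 and keeps 150 − 74.52 = 75.48.
Round 1 (the tenant proposes): the landlord can get 75.48 next round, worth 0.85 × 75.48 = 64.158 now, so the tenant offers 64.158, keeping 85.842.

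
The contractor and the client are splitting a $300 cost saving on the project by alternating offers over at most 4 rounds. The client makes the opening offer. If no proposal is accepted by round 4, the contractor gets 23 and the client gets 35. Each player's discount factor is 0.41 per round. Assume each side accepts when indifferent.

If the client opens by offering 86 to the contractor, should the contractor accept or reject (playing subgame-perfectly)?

Round 4 (the contractor proposes): the client gets 35 if talks fail, so the contractor offers 35 and keeps 265.
Round 3 (the client proposes): the contractor can get 265 next round, worth 0.41 × 265 = 108.65 now. The client offers 108.65 and keeps 300 − 108.65 = 191.35.
Round 2 (the contractor proposes): the client can get 191.35 next round, worth 0.41 × 191.35 = 78.4535 now, so the contractor offers 78.4535, keeping 221.5465.
So by rejecting in round 1, the contractor gets 221.5465 next round, worth 0.41 × 221.5465 = 90.834065 now.
Offer 86 < 90.834065, so the contractor rejects.

Reject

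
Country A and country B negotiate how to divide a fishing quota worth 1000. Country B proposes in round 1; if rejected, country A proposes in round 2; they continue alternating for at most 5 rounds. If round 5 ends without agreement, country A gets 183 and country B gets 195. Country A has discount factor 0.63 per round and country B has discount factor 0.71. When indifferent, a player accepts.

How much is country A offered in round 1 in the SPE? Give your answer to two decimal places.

Round 5 (country B proposes): country A gets 183 if talks fail, so country B offers 183 and keeps 817.
Round 4 (country A proposes): country B can get 817 next round, worth 0.71 × 817 = 580.07 now; country A offers that and keeps 419.93.
Round 3 (country B proposes): country A can get 419.93 next round, worth 0.63 × 419.93 = 264.5559 now, so country B offers 264.5559, keeping 735.4441.
Round 2 (country A proposes): country B can get 735.4441 next round, worth 0.71 × 735.4441 = 522.165311 now, so country A offers 522.165311, keeping 477.834689.
Round 1 (country B proposes): country A can get 477.834689 next round, worth 0.63 × 477.834689 = 301.03585407 now. Country B offers 301.03585407 and keeps 1000 − 301.03585407 = 698.96414593.

301.04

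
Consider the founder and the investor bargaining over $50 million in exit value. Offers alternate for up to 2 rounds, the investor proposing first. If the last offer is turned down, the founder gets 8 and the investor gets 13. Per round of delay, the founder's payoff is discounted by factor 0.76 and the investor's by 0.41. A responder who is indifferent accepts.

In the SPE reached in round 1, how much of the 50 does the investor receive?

Round 2 (the founder proposes): the investor gets 13 if talks fail, so the founder offers 13 and keeps 37.
Round 1 (the investor proposes): the founder can get 37 next round, worth 0.76 × 37 = 28.12 now; the investor offers that and keeps 21.88.

21.88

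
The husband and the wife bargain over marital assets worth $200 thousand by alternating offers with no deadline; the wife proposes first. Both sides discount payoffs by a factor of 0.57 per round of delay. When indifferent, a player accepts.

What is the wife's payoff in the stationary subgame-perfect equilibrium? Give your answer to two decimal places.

127.39

When the wife proposes, the husband accepts any offer worth at least 0.57 times what the husband would get by proposing next round; and vice versa.
This gives x = 200 − 0.57y and y = 200 − 0.57x, where x and y are each side's share when it proposes.
Hence (1 − 0.57·0.57)x = 200(1 − 0.57), i.e. 0.6751·x = 86.
x ≈ 127.3885; the husband's share is 200 − x ≈ 72.6115.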